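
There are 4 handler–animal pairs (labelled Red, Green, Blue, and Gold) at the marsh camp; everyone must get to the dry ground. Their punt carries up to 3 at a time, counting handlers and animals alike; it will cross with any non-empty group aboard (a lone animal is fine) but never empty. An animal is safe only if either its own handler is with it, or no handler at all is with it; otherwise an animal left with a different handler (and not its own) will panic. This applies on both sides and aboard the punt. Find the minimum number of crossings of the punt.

Counting alone: each trip to the dry ground takes at most 3 across and each return brings at least 1 back, so after t trips out (and t−1 returns) at most 3t − (t−1) of the 8 are across; that first reaches 8 at t = 4, so at least 7 crossings are needed.
The safety rule pushes this higher. Following every safe sequence of crossings, the most of the 8 that can be at the dry ground as the punt arrives there on crossing 7 is 7 — never all 8.
So no plan with fewer than 9 crossings exists, and this one achieves 9:
1. animal Red and handler Red cross → the dry ground.
2. handler Red crosses ← the marsh camp.
3. animal Green, handler Green, and handler Red cross → the dry ground.
4. animal Red and handler Red cross ← the marsh camp.
5. handler Blue, handler Gold, and handler Red cross → the dry ground.
6. animal Green crosses ← the marsh camp.
7. animal Green and animal Red cross → the dry ground.
8. animal Red crosses ← the marsh camp.
9. animal Blue, animal Gold, and animal Red cross → the dry ground.

9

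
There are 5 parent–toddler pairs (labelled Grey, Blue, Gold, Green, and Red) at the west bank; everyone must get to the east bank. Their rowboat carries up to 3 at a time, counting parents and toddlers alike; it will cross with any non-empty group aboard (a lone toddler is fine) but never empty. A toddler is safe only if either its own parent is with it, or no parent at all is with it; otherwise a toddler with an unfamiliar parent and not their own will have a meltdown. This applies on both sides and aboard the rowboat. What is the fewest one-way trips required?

11

Counting alone: each trip to the east bank takes at most 3 across and each return brings at least 1 back, so after t trips out (and t−1 returns) at most 3t − (t−1) of the 10 are across; that first reaches 10 at t = 5, so at least 9 crossings are needed.
The safety rule pushes this higher. Following every safe sequence of crossings, the most of the 10 that can be at the east bank as the rowboat arrives there on crossing 9 is 9 — never all 10.
So no plan with fewer than 11 crossings exists, and this one achieves 11:
1. parent Grey and toddler Grey cross → the east bank.
2. parent Grey crosses ← the west bank.
3. toddler Blue, toddler Gold, and toddler Green cross → the east bank.
4. toddler Grey crosses ← the west bank.
5. parent Blue, parent Gold, and parent Green cross → the east bank.
6. parent Blue and toddler Blue cross ← the west bank.
7. parent Blue, parent Grey, and parent Red cross → the east bank.
8. toddler Gold crosses ← the west bank.
9. toddler Blue and toddler Grey cross → the east bank.
10. toddler Grey crosses ← the west bank.
11. toddler Gold, toddler Grey, and toddler Red cross → the east bank.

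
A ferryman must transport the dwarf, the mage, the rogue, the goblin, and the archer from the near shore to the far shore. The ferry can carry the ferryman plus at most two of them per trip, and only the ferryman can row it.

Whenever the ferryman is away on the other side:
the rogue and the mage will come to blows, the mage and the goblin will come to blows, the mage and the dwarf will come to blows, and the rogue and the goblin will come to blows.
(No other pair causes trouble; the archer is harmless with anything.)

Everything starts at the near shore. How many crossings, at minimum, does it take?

7

Counting alone: the ferryman can take at most 2 across per trip to the far shore, so moving all 5 needs at least 3 loaded trips out, with a return between consecutive ones — at least 5 crossings.
The safety rule pushes this higher. Following every safe sequence of crossings, the most of the 5 that can be at the far shore as the ferry arrives there on crossing 5 is 4 — never all 5.
So no plan with fewer than 7 crossings exists, and this one achieves 7:
1. Ferryman goes to the far shore with the mage and the rogue.
2. Ferryman goes back to the near shore with the mage.
3. Ferryman goes to the far shore with the dwarf and the mage.
4. Ferryman goes back to the near shore with the mage.
5. Ferryman goes to the far shore with the archer and the mage.
6. Ferryman goes back to the near shore with the mage.
7. Ferryman goes to the far shore with the goblin and the mage.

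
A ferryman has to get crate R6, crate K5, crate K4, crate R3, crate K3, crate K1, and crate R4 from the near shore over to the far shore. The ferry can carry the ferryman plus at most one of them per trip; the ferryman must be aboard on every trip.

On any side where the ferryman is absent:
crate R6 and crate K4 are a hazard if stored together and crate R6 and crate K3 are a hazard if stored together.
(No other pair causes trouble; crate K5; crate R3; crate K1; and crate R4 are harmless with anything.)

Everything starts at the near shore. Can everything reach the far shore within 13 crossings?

Counting alone: the ferryman can take at most 1 across per trip to the far shore, so moving all 7 needs at least 7 loaded trips out, with a return between consecutive ones — at least 13 crossings.
The safety rule pushes this higher. Following every safe sequence of crossings, the most of the 7 that can be at the far shore as the ferry arrives there on crossing 13 is 6 — never all 7.
So the move cannot be finished within 13 crossings. (The shortest complete plan takes 15:)
1. Ferryman goes to the far shore with crate R6.
2. Ferryman goes back to the near shore alone.
3. Ferryman goes to the far shore with crate K5.
4. Ferryman goes back to the near shore alone.
5. Ferryman goes to the far shore with crate K4.
6. Ferryman goes back to the near shore with crate R6.
7. Ferryman goes to the far shore with crate K3.
8. Ferryman goes back to the near shore alone.
9. Ferryman goes to the far shore with crate R3.
10. Ferryman goes back to the near shore alone.
11. Ferryman goes to the far shore with crate K1.
12. Ferryman goes back to the near shore alone.
13. Ferryman goes to the far shore with crate R4.
14. Ferryman goes back to the near shore alone.
15. Ferryman goes to the far shore with crate R6.

No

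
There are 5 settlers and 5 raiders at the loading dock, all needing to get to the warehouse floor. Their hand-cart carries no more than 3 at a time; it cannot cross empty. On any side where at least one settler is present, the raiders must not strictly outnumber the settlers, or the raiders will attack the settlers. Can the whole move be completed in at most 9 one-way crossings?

Counting alone: each trip to the warehouse floor takes at most 3 across and each return brings at least 1 back, so after t trips out (and t−1 returns) at most 3t − (t−1) of the 10 are across; that first reaches 10 at t = 5, so at least 9 crossings are needed.
The safety rule pushes this higher. Following every safe sequence of crossings, the most of the 10 that can be at the warehouse floor as the hand-cart arrives there on crossing 9 is 9 — never all 10.
So the move cannot be finished within 9 crossings. (The shortest complete plan takes 11:)
1. 2 raiders → the warehouse floor.  (the loading dock: 5S 3R; the warehouse floor: 0S 2R)
2. 1 raider ← the loading dock.  (the loading dock: 5S 4R; the warehouse floor: 0S 1R)
3. 3 raiders → the warehouse floor.  (the loading dock: 5S 1R; the warehouse floor: 0S 4R)
4. 1 raider ← the loading dock.  (the loading dock: 5S 2R; the warehouse floor: 0S 3R)
5. 3 settlers → the warehouse floor.  (the loading dock: 2S 2R; the warehouse floor: 3S 3R)
6. 1 settler and 1 raider ← the loading dock.  (the loading dock: 3S 3R; the warehouse floor: 2S 2R)
7. 3 settlers → the warehouse floor.  (the loading dock: 0S 3R; the warehouse floor: 5S 2R)
8. 1 raider ← the loading dock.  (the loading dock: 0S 4R; the warehouse floor: 5S 1R)
9. 2 raiders → the warehouse floor.  (the loading dock: 0S 2R; the warehouse floor: 5S 3R)
10. 1 raider ← the loading dock.  (the loading dock: 0S 3R; the warehouse floor: 5S 2R)
11. 3 raiders → the warehouse floor.  (the loading dock: 0S 0R; the warehouse floor: 5S 5R)

No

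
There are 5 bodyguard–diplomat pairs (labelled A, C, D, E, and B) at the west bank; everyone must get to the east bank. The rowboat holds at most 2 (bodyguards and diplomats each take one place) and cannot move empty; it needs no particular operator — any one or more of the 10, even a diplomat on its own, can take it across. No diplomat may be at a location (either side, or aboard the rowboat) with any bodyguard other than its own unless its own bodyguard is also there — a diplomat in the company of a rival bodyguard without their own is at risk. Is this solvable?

Following every safe sequence of crossings from the start, the most of the 10 that can be at the east bank as the rowboat arrives there on crossings 1, 3, 5, 7 is 2, 3, 4, 5 respectively; the best ever achieved is 5 of 10.
From crossing 9 on, no configuration arises that was not already reachable earlier: only 82 distinct safe configurations (who is on which side, and where the rowboat is) can ever be reached, none of them has everyone across, and every continuation just revisits them. So no valid plan exists.

No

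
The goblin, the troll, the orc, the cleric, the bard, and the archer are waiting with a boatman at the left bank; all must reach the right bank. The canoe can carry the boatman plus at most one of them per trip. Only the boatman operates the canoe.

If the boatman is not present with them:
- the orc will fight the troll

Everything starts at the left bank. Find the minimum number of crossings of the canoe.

Counting alone: the boatman can take at most 1 across per trip to the right bank, so moving all 6 needs at least 6 loaded trips out, with a return between consecutive ones — at least 11 crossings.
The plan below uses exactly 11 crossings, so it is optimal:
1. Boatman goes to the right bank with the troll.
2. Boatman goes back to the left bank alone.
3. Boatman goes to the right bank with the goblin.
4. Boatman goes back to the left bank alone.
5. Boatman goes to the right bank with the cleric.
6. Boatman goes back to the left bank alone.
7. Boatman goes to the right bank with the bard.
8. Boatman goes back to the left bank alone.
9. Boatman goes to the right bank with the archer.
10. Boatman goes back to the left bank alone.
11. Boatman goes to the right bank with the orc.

11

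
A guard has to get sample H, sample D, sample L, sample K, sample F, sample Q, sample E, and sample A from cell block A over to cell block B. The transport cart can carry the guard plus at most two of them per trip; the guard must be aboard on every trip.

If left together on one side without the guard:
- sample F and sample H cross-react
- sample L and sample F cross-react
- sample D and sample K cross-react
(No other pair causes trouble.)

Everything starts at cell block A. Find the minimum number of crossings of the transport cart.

Counting alone: the guard can take at most 2 across per trip to cell block B, so moving all 8 needs at least 4 loaded trips out, with a return between consecutive ones — at least 7 crossings.
The safety rule pushes this higher. Following every safe sequence of crossings, the most of the 8 that can be at cell block B as the transport cart arrives there on crossing 7 is 7 — never all 8.
So no plan with fewer than 9 crossings exists, and this one achieves 9:
1. Guard goes to cell block B with sample D and sample F.  [cell block A: sample A, sample E, sample H, sample K, sample L, sample Q | cell block B: sample D, sample F]
2. Guard goes back to cell block A alone.  [cell block A: sample A, sample E, sample H, sample K, sample L, sample Q | cell block B: sample D, sample F]
3. Guard goes to cell block B with sample H.  [cell block A: sample A, sample E, sample K, sample L, sample Q | cell block B: sample D, sample F, sample H]
4. Guard goes back to cell block A with sample F.  [cell block A: sample A, sample E, sample F, sample K, sample L, sample Q | cell block B: sample D, sample H]
5. Guard goes to cell block B with sample L and sample Q.  [cell block A: sample A, sample E, sample F, sample K | cell block B: sample D, sample H, sample L, sample Q]
6. Guard goes back to cell block A alone.  [cell block A: sample A, sample E, sample F, sample K | cell block B: sample D, sample H, sample L, sample Q]
7. Guard goes to cell block B with sample A and sample E.  [cell block A: sample F, sample K | cell block B: sample A, sample D, sample E, sample H, sample L, sample Q]
8. Guard goes back to cell block A alone.  [cell block A: sample F, sample K | cell block B: sample A, sample D, sample E, sample H, sample L, sample Q]
9. Guard goes to cell block B with sample F and sample K.  [cell block A: — | cell block B: sample A, sample D, sample E, sample F, sample H, sample K, sample L, sample Q]

9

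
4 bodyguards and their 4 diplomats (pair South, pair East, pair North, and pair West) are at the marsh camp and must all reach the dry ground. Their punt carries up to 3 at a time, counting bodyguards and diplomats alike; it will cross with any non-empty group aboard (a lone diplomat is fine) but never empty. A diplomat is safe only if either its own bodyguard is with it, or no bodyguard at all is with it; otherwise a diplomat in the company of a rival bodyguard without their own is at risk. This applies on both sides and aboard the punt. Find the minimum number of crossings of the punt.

Counting alone: each trip to the dry ground takes at most 3 across and each return brings at least 1 back, so after t trips out (and t−1 returns) at most 3t − (t−1) of the 8 are across; that first reaches 8 at t = 4, so at least 7 crossings are needed.
The safety rule pushes this higher. Following every safe sequence of crossings, the most of the 8 that can be at the dry ground as the punt arrives there on crossing 7 is 7 — never all 8.
So no plan with fewer than 9 crossings exists, and this one achieves 9:
1. bodyguard South and diplomat South cross → the dry ground.
2. bodyguard South crosses ← the marsh camp.
3. bodyguard East, bodyguard South, and diplomat East cross → the dry ground.
4. bodyguard South and diplomat South cross ← the marsh camp.
5. bodyguard North, bodyguard South, and bodyguard West cross → the dry ground.
6. diplomat East crosses ← the marsh camp.
7. diplomat East and diplomat South cross → the dry ground.
8. diplomat South crosses ← the marsh camp.
9. diplomat North, diplomat South, and diplomat West cross → the dry ground.

9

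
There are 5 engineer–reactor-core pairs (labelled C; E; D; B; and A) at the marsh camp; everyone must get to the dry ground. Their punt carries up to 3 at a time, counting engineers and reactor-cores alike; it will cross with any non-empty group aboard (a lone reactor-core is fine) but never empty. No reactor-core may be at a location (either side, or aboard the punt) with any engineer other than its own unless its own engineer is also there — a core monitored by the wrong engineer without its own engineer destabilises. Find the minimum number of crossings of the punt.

Counting alone: each trip to the dry ground takes at most 3 across and each return brings at least 1 back, so after t trips out (and t−1 returns) at most 3t − (t−1) of the 10 are across; that first reaches 10 at t = 5, so at least 9 crossings are needed.
The safety rule pushes this higher. Following every safe sequence of crossings, the most of the 10 that can be at the dry ground as the punt arrives there on crossing 9 is 9 — never all 10.
So no plan with fewer than 11 crossings exists, and this one achieves 11:
1. engineer C and reactor-core C cross → the dry ground.
2. engineer C crosses ← the marsh camp.
3. reactor-core B, reactor-core D, and reactor-core E cross → the dry ground.
4. reactor-core C crosses ← the marsh camp.
5. engineer B, engineer D, and engineer E cross → the dry ground.
6. engineer E and reactor-core E cross ← the marsh camp.
7. engineer A, engineer C, and engineer E cross → the dry ground.
8. reactor-core D crosses ← the marsh camp.
9. reactor-core C and reactor-core E cross → the dry ground.
10. reactor-core C crosses ← the marsh camp.
11. reactor-core A, reactor-core C, and reactor-core D cross → the dry ground.

11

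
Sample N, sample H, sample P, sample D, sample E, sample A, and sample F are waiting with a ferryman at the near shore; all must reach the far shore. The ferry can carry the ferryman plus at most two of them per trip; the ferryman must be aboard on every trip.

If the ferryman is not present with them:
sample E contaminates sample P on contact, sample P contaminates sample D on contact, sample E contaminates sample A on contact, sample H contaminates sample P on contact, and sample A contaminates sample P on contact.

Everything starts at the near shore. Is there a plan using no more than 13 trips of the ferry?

Yes

Yes — this plan uses 11 crossings (≤ 13):
1. Ferryman goes to the far shore with sample E and sample P.  [the near shore: sample A, sample D, sample F, sample H, sample N | the far shore: sample E, sample P]
2. Ferryman goes back to the near shore with sample P.  [the near shore: sample A, sample D, sample F, sample H, sample N, sample P | the far shore: sample E]
3. Ferryman goes to the far shore with sample N and sample P.  [the near shore: sample A, sample D, sample F, sample H | the far shore: sample E, sample N, sample P]
4. Ferryman goes back to the near shore with sample P.  [the near shore: sample A, sample D, sample F, sample H, sample P | the far shore: sample E, sample N]
5. Ferryman goes to the far shore with sample H and sample P.  [the near shore: sample A, sample D, sample F | the far shore: sample E, sample H, sample N, sample P]
6. Ferryman goes back to the near shore with sample P.  [the near shore: sample A, sample D, sample F, sample P | the far shore: sample E, sample H, sample N]
7. Ferryman goes to the far shore with sample D and sample P.  [the near shore: sample A, sample F | the far shore: sample D, sample E, sample H, sample N, sample P]
8. Ferryman goes back to the near shore with sample P.  [the near shore: sample A, sample F, sample P | the far shore: sample D, sample E, sample H, sample N]
9. Ferryman goes to the far shore with sample F and sample P.  [the near shore: sample A | the far shore: sample D, sample E, sample F, sample H, sample N, sample P]
10. Ferryman goes back to the near shore with sample P.  [the near shore: sample A, sample P | the far shore: sample D, sample E, sample F, sample H, sample N]
11. Ferryman goes to the far shore with sample A and sample P.  [the near shore: — | the far shore: sample A, sample D, sample E, sample F, sample H, sample N, sample P]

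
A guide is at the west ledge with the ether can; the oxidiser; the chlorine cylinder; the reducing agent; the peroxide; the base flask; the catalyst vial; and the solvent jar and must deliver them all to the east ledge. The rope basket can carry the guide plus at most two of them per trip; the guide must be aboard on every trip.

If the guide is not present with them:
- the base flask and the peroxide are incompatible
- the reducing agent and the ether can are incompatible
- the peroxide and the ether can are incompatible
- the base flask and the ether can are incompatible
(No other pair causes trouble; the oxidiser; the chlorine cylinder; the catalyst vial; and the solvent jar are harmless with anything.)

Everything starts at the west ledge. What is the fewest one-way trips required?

13

Counting alone: the guide can take at most 2 across per trip to the east ledge, so moving all 8 needs at least 4 loaded trips out, with a return between consecutive ones — at least 7 crossings.
The safety rule pushes this higher. Following every safe sequence of crossings, the most of the 8 that can be at the east ledge as the rope basket arrives there on crossings 7, 9, 11 is 5, 6, 7 respectively — never all 8.
So no plan with fewer than 13 crossings exists, and this one achieves 13:
1. Guide goes to the east ledge with the ether can and the peroxide.  [the west ledge: the base flask, the catalyst vial, the chlorine cylinder, the oxidiser, the reducing agent, the solvent jar | the east ledge: the ether can, the peroxide]
2. Guide goes back to the west ledge with the ether can.  [the west ledge: the base flask, the catalyst vial, the chlorine cylinder, the ether can, the oxidiser, the reducing agent, the solvent jar | the east ledge: the peroxide]
3. Guide goes to the east ledge with the ether can and the oxidiser.  [the west ledge: the base flask, the catalyst vial, the chlorine cylinder, the reducing agent, the solvent jar | the east ledge: the ether can, the oxidiser, the peroxide]
4. Guide goes back to the west ledge with the ether can.  [the west ledge: the base flask, the catalyst vial, the chlorine cylinder, the ether can, the reducing agent, the solvent jar | the east ledge: the oxidiser, the peroxide]
5. Guide goes to the east ledge with the chlorine cylinder and the ether can.  [the west ledge: the base flask, the catalyst vial, the reducing agent, the solvent jar | the east ledge: the chlorine cylinder, the ether can, the oxidiser, the peroxide]
6. Guide goes back to the west ledge with the ether can.  [the west ledge: the base flask, the catalyst vial, the ether can, the reducing agent, the solvent jar | the east ledge: the chlorine cylinder, the oxidiser, the peroxide]
7. Guide goes to the east ledge with the ether can and the reducing agent.  [the west ledge: the base flask, the catalyst vial, the solvent jar | the east ledge: the chlorine cylinder, the ether can, the oxidiser, the peroxide, the reducing agent]
8. Guide goes back to the west ledge with the ether can.  [the west ledge: the base flask, the catalyst vial, the ether can, the solvent jar | the east ledge: the chlorine cylinder, the oxidiser, the peroxide, the reducing agent]
9. Guide goes to the east ledge with the catalyst vial and the ether can.  [the west ledge: the base flask, the solvent jar | the east ledge: the catalyst vial, the chlorine cylinder, the ether can, the oxidiser, the peroxide, the reducing agent]
10. Guide goes back to the west ledge with the ether can.  [the west ledge: the base flask, the ether can, the solvent jar | the east ledge: the catalyst vial, the chlorine cylinder, the oxidiser, the peroxide, the reducing agent]
11. Guide goes to the east ledge with the ether can and the solvent jar.  [the west ledge: the base flask | the east ledge: the catalyst vial, the chlorine cylinder, the ether can, the oxidiser, the peroxide, the reducing agent, the solvent jar]
12. Guide goes back to the west ledge with the ether can.  [the west ledge: the base flask, the ether can | the east ledge: the catalyst vial, the chlorine cylinder, the oxidiser, the peroxide, the reducing agent, the solvent jar]
13. Guide goes to the east ledge with the base flask and the ether can.  [the west ledge: — | the east ledge: the base flask, the catalyst vial, the chlorine cylinder, the ether can, the oxidiser, the peroxide, the reducing agent, the solvent jar]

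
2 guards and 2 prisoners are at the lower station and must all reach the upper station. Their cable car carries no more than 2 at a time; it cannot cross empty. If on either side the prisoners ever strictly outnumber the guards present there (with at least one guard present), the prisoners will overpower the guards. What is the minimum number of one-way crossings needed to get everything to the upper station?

Counting alone: each trip to the upper station takes at most 2 across and each return brings at least 1 back, so after t trips out (and t−1 returns) at most 2t − (t−1) of the 4 are across; that first reaches 4 at t = 3, so at least 5 crossings are needed.
The plan below uses exactly 5 crossings, so it is optimal:
1. 2 prisoners → the upper station.  (the lower station: 2G 0P; the upper station: 0G 2P)
2. 1 prisoner ← the lower station.  (the lower station: 2G 1P; the upper station: 0G 1P)
3. 2 guards → the upper station.  (the lower station: 0G 1P; the upper station: 2G 1P)
4. 1 prisoner ← the lower station.  (the lower station: 0G 2P; the upper station: 2G 0P)
5. 2 prisoners → the upper station.  (the lower station: 0G 0P; the upper station: 2G 2P)

5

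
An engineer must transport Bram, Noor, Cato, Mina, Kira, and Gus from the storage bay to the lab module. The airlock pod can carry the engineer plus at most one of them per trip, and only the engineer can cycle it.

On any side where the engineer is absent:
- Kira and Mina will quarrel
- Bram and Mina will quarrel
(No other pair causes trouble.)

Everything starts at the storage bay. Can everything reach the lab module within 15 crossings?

Yes — this plan uses 13 crossings (≤ 15):
1. Engineer goes to the lab module with Mina.
2. Engineer goes back to the storage bay alone.
3. Engineer goes to the lab module with Bram.
4. Engineer goes back to the storage bay with Mina.
5. Engineer goes to the lab module with Kira.
6. Engineer goes back to the storage bay alone.
7. Engineer goes to the lab module with Noor.
8. Engineer goes back to the storage bay alone.
9. Engineer goes to the lab module with Cato.
10. Engineer goes back to the storage bay alone.
11. Engineer goes to the lab module with Gus.
12. Engineer goes back to the storage bay alone.
13. Engineer goes to the lab module with Mina.

Yes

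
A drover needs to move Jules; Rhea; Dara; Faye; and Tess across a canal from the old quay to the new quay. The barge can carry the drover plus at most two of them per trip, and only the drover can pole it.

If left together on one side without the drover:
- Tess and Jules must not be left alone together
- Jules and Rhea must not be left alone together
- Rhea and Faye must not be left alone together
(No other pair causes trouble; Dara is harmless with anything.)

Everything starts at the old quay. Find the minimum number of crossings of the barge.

5

Counting alone: the drover can take at most 2 across per trip to the new quay, so moving all 5 needs at least 3 loaded trips out, with a return between consecutive ones — at least 5 crossings.
The plan below uses exactly 5 crossings, so it is optimal:
1. Drover goes to the new quay with Jules and Rhea.  [the old quay: Dara, Faye, Tess | the new quay: Jules, Rhea]
2. Drover goes back to the old quay with Jules.  [the old quay: Dara, Faye, Jules, Tess | the new quay: Rhea]
3. Drover goes to the new quay with Dara and Tess.  [the old quay: Faye, Jules | the new quay: Dara, Rhea, Tess]
4. Drover goes back to the old quay alone.  [the old quay: Faye, Jules | the new quay: Dara, Rhea, Tess]
5. Drover goes to the new quay with Faye and Jules.  [the old quay: — | the new quay: Dara, Faye, Jules, Rhea, Tess]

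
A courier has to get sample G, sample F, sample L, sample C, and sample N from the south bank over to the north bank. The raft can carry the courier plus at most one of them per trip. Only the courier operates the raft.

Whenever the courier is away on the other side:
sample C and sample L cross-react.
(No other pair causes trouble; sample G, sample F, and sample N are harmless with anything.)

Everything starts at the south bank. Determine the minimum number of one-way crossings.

Counting alone: the courier can take at most 1 across per trip to the north bank, so moving all 5 needs at least 5 loaded trips out, with a return between consecutive ones — at least 9 crossings.
The plan below uses exactly 9 crossings, so it is optimal:
1. Courier goes to the north bank with sample L.  [the south bank: sample C, sample F, sample G, sample N | the north bank: sample L]
2. Courier goes back to the south bank alone.  [the south bank: sample C, sample F, sample G, sample N | the north bank: sample L]
3. Courier goes to the north bank with sample G.  [the south bank: sample C, sample F, sample N | the north bank: sample G, sample L]
4. Courier goes back to the south bank alone.  [the south bank: sample C, sample F, sample N | the north bank: sample G, sample L]
5. Courier goes to the north bank with sample F.  [the south bank: sample C, sample N | the north bank: sample F, sample G, sample L]
6. Courier goes back to the south bank alone.  [the south bank: sample C, sample N | the north bank: sample F, sample G, sample L]
7. Courier goes to the north bank with sample N.  [the south bank: sample C | the north bank: sample F, sample G, sample L, sample N]
8. Courier goes back to the south bank alone.  [the south bank: sample C | the north bank: sample F, sample G, sample L, sample N]
9. Courier goes to the north bank with sample C.  [the south bank: — | the north bank: sample C, sample F, sample G, sample L, sample N]

9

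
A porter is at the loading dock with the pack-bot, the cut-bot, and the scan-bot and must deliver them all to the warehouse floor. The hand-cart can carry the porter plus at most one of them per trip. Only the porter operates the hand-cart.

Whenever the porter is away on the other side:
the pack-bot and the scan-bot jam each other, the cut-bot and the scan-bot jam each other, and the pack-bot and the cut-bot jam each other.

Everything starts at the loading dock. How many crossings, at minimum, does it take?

Whatever the first load, the items left behind include a forbidden pair without the porter. No opening move is safe, so no plan exists.

impossible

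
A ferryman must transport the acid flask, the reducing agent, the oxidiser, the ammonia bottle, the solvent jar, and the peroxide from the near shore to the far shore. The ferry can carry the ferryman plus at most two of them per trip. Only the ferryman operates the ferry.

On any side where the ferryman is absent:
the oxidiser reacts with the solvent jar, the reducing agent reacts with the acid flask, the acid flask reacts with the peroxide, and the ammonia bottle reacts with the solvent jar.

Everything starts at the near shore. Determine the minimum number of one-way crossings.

Counting alone: the ferryman can take at most 2 across per trip to the far shore, so moving all 6 needs at least 3 loaded trips out, with a return between consecutive ones — at least 5 crossings.
The safety rule pushes this higher. Following every safe sequence of crossings, the most of the 6 that can be at the far shore as the ferry arrives there on crossing 5 is 5 — never all 6.
So no plan with fewer than 7 crossings exists, and this one achieves 7:
1. Ferryman goes to the far shore with the acid flask and the solvent jar.
2. Ferryman goes back to the near shore alone.
3. Ferryman goes to the far shore with the oxidiser and the reducing agent.
4. Ferryman goes back to the near shore with the acid flask and the solvent jar.
5. Ferryman goes to the far shore with the ammonia bottle and the peroxide.
6. Ferryman goes back to the near shore alone.
7. Ferryman goes to the far shore with the acid flask and the solvent jar.

7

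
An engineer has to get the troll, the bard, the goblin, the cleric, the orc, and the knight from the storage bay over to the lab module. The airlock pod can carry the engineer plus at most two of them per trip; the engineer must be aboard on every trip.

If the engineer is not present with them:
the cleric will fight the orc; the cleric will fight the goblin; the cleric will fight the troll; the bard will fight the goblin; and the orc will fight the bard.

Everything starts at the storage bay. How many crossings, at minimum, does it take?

Counting alone: the engineer can take at most 2 across per trip to the lab module, so moving all 6 needs at least 3 loaded trips out, with a return between consecutive ones — at least 5 crossings.
The safety rule pushes this higher. Following every safe sequence of crossings, the most of the 6 that can be at the lab module as the airlock pod arrives there on crossing 5 is 5 — never all 6.
So no plan with fewer than 7 crossings exists, and this one achieves 7:
1. Engineer goes to the lab module with the bard and the cleric.  [the storage bay: the goblin, the knight, the orc, the troll | the lab module: the bard, the cleric]
2. Engineer goes back to the storage bay alone.  [the storage bay: the goblin, the knight, the orc, the troll | the lab module: the bard, the cleric]
3. Engineer goes to the lab module with the goblin and the troll.  [the storage bay: the knight, the orc | the lab module: the bard, the cleric, the goblin, the troll]
4. Engineer goes back to the storage bay with the bard and the cleric.  [the storage bay: the bard, the cleric, the knight, the orc | the lab module: the goblin, the troll]
5. Engineer goes to the lab module with the knight and the orc.  [the storage bay: the bard, the cleric | the lab module: the goblin, the knight, the orc, the troll]
6. Engineer goes back to the storage bay alone.  [the storage bay: the bard, the cleric | the lab module: the goblin, the knight, the orc, the troll]
7. Engineer goes to the lab module with the bard and the cleric.  [the storage bay: — | the lab module: the bard, the cleric, the goblin, the knight, the orc, the troll]

7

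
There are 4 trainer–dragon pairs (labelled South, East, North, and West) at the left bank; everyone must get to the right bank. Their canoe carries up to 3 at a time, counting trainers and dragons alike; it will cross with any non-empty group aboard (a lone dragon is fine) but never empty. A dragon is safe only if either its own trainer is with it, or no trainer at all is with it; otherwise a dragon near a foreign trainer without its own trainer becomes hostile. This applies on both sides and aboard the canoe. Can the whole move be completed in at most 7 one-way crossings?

No

Counting alone: each trip to the right bank takes at most 3 across and each return brings at least 1 back, so after t trips out (and t−1 returns) at most 3t − (t−1) of the 8 are across; that first reaches 8 at t = 4, so at least 7 crossings are needed.
The safety rule pushes this higher. Following every safe sequence of crossings, the most of the 8 that can be at the right bank as the canoe arrives there on crossing 7 is 7 — never all 8.
So the move cannot be finished within 7 crossings. (The shortest complete plan takes 9:)
1. dragon South and trainer South cross → the right bank.
2. trainer South crosses ← the left bank.
3. dragon East, trainer East, and trainer South cross → the right bank.
4. dragon South and trainer South cross ← the left bank.
5. trainer North, trainer South, and trainer West cross → the right bank.
6. dragon East crosses ← the left bank.
7. dragon East and dragon South cross → the right bank.
8. dragon South crosses ← the left bank.
9. dragon North, dragon South, and dragon West cross → the right bank.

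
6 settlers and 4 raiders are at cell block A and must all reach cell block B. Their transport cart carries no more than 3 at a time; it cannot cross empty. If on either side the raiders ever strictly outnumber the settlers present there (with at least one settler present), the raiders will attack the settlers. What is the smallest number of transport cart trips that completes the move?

9

Counting alone: each trip to cell block B takes at most 3 across and each return brings at least 1 back, so after t trips out (and t−1 returns) at most 3t − (t−1) of the 10 are across; that first reaches 10 at t = 5, so at least 9 crossings are needed.
The plan below uses exactly 9 crossings, so it is optimal:
1. 2 raiders → cell block B.  (cell block A: 6S 2R; cell block B: 0S 2R)
2. 1 raider ← cell block A.  (cell block A: 6S 3R; cell block B: 0S 1R)
3. 3 raiders → cell block B.  (cell block A: 6S 0R; cell block B: 0S 4R)
4. 1 raider ← cell block A.  (cell block A: 6S 1R; cell block B: 0S 3R)
5. 3 settlers → cell block B.  (cell block A: 3S 1R; cell block B: 3S 3R)
6. 1 raider ← cell block A.  (cell block A: 3S 2R; cell block B: 3S 2R)
7. 1 settler and 2 raiders → cell block B.  (cell block A: 2S 0R; cell block B: 4S 4R)
8. 1 raider ← cell block A.  (cell block A: 2S 1R; cell block B: 4S 3R)
9. 2 settlers and 1 raider → cell block B.  (cell block A: 0S 0R; cell block B: 6S 4R)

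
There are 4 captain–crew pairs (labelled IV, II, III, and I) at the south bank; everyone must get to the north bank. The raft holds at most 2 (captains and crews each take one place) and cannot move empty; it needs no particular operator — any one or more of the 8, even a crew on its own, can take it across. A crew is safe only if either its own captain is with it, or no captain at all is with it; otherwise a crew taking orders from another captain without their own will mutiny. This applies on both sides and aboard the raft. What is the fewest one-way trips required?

Following every safe sequence of crossings from the start, the most of the 8 that can be at the north bank as the raft arrives there on crossings 1, 3, 5 is 2, 3, 4 respectively; the best ever achieved is 4 of 8.
From crossing 7 on, no configuration arises that was not already reachable earlier: only 44 distinct safe configurations (who is on which side, and where the raft is) can ever be reached, none of them has everyone across, and every continuation just revisits them. So no valid plan exists.

impossible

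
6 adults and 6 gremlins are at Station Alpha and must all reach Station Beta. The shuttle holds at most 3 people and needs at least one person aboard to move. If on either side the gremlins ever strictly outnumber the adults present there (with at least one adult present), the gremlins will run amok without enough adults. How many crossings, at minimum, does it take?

Following every safe sequence of crossings from the start, the most of the 12 that can be at Station Beta as the shuttle arrives there on crossings 1, 3, 5 is 3, 5, 6 respectively; the best ever achieved is 6 of 12.
From crossing 7 on, no configuration arises that was not already reachable earlier: only 17 distinct safe configurations (who is on which side, and where the shuttle is) can ever be reached, none of them has everyone across, and every continuation just revisits them. They are: 0 adults + 0 gremlins across (shuttle back at the start); 0 adults + 1 gremlin across (shuttle there); 0 adults + 1 gremlin across (shuttle back at the start); 0 adults + 2 gremlins across (shuttle there); 0 adults + 2 gremlins across (shuttle back at the start); 0 adults + 3 gremlins across (shuttle there); 0 adults + 3 gremlins across (shuttle back at the start); 0 adults + 4 gremlins across (shuttle there); 0 adults + 4 gremlins across (shuttle back at the start); 0 adults + 5 gremlins across (shuttle there); 0 adults + 5 gremlins across (shuttle back at the start); 0 adults + 6 gremlins across (shuttle there); 1 adult + 1 gremlin across (shuttle there); 1 adult + 1 gremlin across (shuttle back at the start); 2 adults + 2 gremlins across (shuttle there); 2 adults + 2 gremlins across (shuttle back at the start); 3 adults + 3 gremlins across (shuttle there). So no valid plan exists.

impossible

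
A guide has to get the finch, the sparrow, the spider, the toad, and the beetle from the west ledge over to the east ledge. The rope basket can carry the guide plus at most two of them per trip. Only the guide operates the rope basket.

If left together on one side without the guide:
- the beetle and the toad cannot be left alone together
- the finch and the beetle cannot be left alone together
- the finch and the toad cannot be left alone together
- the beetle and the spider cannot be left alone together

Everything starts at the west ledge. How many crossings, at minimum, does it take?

Counting alone: the guide can take at most 2 across per trip to the east ledge, so moving all 5 needs at least 3 loaded trips out, with a return between consecutive ones — at least 5 crossings.
The safety rule pushes this higher. Following every safe sequence of crossings, the most of the 5 that can be at the east ledge as the rope basket arrives there on crossing 5 is 4 — never all 5.
So no plan with fewer than 7 crossings exists, and this one achieves 7:
1. Guide goes to the east ledge with the beetle and the finch.  [the west ledge: the sparrow, the spider, the toad | the east ledge: the beetle, the finch]
2. Guide goes back to the west ledge with the finch.  [the west ledge: the finch, the sparrow, the spider, the toad | the east ledge: the beetle]
3. Guide goes to the east ledge with the finch and the sparrow.  [the west ledge: the spider, the toad | the east ledge: the beetle, the finch, the sparrow]
4. Guide goes back to the west ledge with the finch.  [the west ledge: the finch, the spider, the toad | the east ledge: the beetle, the sparrow]
5. Guide goes to the east ledge with the finch and the spider.  [the west ledge: the toad | the east ledge: the beetle, the finch, the sparrow, the spider]
6. Guide goes back to the west ledge with the beetle.  [the west ledge: the beetle, the toad | the east ledge: the finch, the sparrow, the spider]
7. Guide goes to the east ledge with the beetle and the toad.  [the west ledge: — | the east ledge: the beetle, the finch, the sparrow, the spider, the toad]

7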